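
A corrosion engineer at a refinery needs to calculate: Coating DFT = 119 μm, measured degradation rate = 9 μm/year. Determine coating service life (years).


Service life = thickness / degradation rate
Life = 119 / 9 = 13.2 years

13.2 years


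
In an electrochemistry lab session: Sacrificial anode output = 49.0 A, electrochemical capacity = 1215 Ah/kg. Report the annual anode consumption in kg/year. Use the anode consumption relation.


Annual consumption = current * hours per year / capacity
Rate = 49.0 * 8760 / 1215 = 353.3 kg/year

353.3 kg/year


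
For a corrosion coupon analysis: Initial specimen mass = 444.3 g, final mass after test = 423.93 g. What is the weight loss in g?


Weight loss = initial − final
WL = 444.3 − 423.93 = 20.37 g

20.37 g


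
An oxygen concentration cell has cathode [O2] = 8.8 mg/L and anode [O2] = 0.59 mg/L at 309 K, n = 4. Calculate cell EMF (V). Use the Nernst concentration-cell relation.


Apply the Nernst concentration-cell relation: E = (RT/nF)*ln(C_cathode/C_anode)
RT/nF = 8.314*309/(4*96485) = 0.00665654 V
ln(8.8/0.59) = 2.70238
E = 0.00665654 * 2.70238 = 0.01799 V

0.01799 V


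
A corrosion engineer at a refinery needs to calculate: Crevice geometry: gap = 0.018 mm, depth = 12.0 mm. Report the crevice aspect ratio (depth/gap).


Aspect ratio = depth / gap
Ratio = 12.0 / 0.018 = 666.7

666.7


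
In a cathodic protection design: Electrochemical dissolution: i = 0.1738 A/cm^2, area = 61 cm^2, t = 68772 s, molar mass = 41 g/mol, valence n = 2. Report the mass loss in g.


Apply Faraday's law: m = i*A*t*M / (n*F)
Total charge passed Q = i*A*t = 0.1738*61*68772 = 729106.9896 C
m = Q*M/(n*F) = 729106.9896*41/(2*96485) = 154.91209 g

154.91209 g


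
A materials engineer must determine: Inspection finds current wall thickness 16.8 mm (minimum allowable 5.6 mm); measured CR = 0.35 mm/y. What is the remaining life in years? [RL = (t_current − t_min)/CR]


Apply the remaining-life relation: RL = (t_current − t_min) / CR
RL = (16.8 − 5.6) / 0.35 = 11.2 / 0.35 = 32.0 years

32.0 years


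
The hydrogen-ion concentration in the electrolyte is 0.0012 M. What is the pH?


pH = −log10[H+]
pH = −log10(0.0012) = 2.92

2.92


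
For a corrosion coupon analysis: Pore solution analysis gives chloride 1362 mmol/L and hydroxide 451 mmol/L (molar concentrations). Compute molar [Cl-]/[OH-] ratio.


Threshold parameter = [Cl-] / [OH-] (molar basis; both in mmol/L, so units cancel)
Ratio = 1362 / 451 = 3.02

3.02


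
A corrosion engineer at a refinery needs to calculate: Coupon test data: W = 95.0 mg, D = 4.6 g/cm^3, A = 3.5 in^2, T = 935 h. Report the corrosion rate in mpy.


Apply the mpy weight-loss relation: CR = 534 * W / (D * A * T)
Numerator: 534 * 95.0 = 50730.0
Denominator: 4.6 * 3.5 * 935 = 15053.5
CR = 50730.0 / 15053.5 = 3.37 mpy

3.37 mpy


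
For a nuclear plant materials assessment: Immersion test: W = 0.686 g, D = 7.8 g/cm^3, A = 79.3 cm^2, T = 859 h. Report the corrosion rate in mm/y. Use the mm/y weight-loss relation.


Apply the mm/y weight-loss relation: CR = 87600 * W / (D * A * T)
Numerator: 87600 * 0.686 = 60093.6
Denominator: 7.8 * 79.3 * 859 = 531325.86
CR = 60093.6 / 531325.86 = 0.1131 mm/y

0.1131 mm/y


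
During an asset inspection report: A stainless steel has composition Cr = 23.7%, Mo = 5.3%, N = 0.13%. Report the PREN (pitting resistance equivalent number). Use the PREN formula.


Apply the PREN formula: PREN = Cr + 3.3*Mo + 16*N
PREN = 23.7 + 3.3*5.3 + 16*0.13
PREN = 23.7 + 17.49 + 2.08 = 43.27

43.27


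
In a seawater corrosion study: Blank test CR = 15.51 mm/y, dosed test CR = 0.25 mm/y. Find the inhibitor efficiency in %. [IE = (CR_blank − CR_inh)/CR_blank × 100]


Apply the inhibitor-efficiency definition: IE = (CR_blank − CR_inh)/CR_blank × 100
IE = (15.51 − 0.25) / 15.51 × 100
IE = 15.26 / 15.51 × 100 = 98.4 %

98.4 %


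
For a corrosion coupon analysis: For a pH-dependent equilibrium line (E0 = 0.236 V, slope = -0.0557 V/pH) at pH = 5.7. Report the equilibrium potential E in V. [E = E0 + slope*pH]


Apply the Pourbaix line equation: E = E0 + slope*pH
E = 0.236 + (-0.0557)*5.7 = 0.236 + (-0.31749) = -0.08149 V
Rounded to 3 decimal places: E = -0.081 V

-0.081 V


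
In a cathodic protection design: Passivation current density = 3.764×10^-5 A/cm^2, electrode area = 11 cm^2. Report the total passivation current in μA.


I = i_pass * A, then convert A → μA (×10^6)
I = 3.764×10^-5 * 11 * 10^6 = 414.04 μA

414.04 μA


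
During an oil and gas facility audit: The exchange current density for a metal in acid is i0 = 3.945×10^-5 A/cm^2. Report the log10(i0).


i0 = 3.945×10^-5 A/cm^2
log10(i0) = -4.404

-4.404


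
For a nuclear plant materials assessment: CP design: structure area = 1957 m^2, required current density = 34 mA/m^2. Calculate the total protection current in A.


I = area * current density, then convert mA → A (÷1000)
I = 1957 * 34 / 1000 = 66.54 A

66.54 A


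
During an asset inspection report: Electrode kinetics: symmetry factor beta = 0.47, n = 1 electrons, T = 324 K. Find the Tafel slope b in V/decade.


Apply the Tafel slope relation: b = 2.303*R*T/(beta*n*F)
Numerator: 2.303 * 8.314 * 324 = 6203.67
Denominator: 0.47 * 1 * 96485 = 45347.95
b = 6203.67 / 45347.95 = 0.137 V/decade

0.137 V/decade


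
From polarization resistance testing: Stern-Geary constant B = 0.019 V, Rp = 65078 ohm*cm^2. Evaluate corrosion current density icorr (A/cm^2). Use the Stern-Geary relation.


Apply the Stern-Geary relation: icorr = B / Rp
icorr = 0.019 / 65078 = 2.92×10^-7 A/cm^2

2.92×10^-7 A/cm^2


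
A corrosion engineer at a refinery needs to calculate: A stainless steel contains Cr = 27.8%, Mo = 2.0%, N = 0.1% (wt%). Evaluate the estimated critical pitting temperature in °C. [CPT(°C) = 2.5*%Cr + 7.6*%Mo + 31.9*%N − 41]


Apply the ASTM G48 empirical CPT estimate: CPT(°C) = 2.5*%Cr + 7.6*%Mo + 31.9*%N − 41
2.5*27.8 = 69.5; 7.6*2.0 = 15.2; 31.9*0.1 = 3.19
CPT = 69.5 + 15.2 + 3.19 − 41 = 46.89 °C
Rounded to 0.1 °C: CPT ≈ 46.9 °C

46.9 °C


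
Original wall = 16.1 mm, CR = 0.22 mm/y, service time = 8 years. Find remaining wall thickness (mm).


Remaining wall = original − CR × time
t = 16.1 − 0.22*8 = 16.1 − 1.76 = 14.34 mm

14.34 mm


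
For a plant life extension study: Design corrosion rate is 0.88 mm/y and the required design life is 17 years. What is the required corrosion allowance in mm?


Corrosion allowance = CR × design life
CA = 0.88 * 17 = 14.96 mm

14.96 mm


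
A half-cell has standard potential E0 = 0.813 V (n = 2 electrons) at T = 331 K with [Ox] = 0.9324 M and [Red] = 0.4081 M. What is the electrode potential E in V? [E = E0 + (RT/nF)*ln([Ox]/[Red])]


Apply the Nernst equation: E = E0 + (RT/nF)*ln([Ox]/[Red])
Step 1: RT/nF = 8.314*331/(2*96485) = 0.01426094 V
Step 2: [Ox]/[Red] = 0.9324/0.4081 = 2.284734
Step 3: ln(2.284734) = 0.82625
Step 4: correction = 0.01426094 * 0.82625 = 0.012 V
E = 0.813 + 0.012 = 0.825 V

0.825 V


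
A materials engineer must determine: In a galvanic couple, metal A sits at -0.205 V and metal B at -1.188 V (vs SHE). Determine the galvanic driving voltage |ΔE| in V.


Driving voltage is the absolute potential difference.
|ΔE| = |-0.205 − (-1.188)| = 0.983 V

0.983 V


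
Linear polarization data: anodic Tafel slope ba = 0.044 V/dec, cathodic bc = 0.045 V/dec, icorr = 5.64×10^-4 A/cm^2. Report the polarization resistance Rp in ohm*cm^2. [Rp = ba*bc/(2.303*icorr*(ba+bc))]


Apply the Stern-Geary equation: Rp = ba*bc / (2.303*icorr*(ba+bc))
ba*bc = 0.044*0.045 = 0.00198
ba+bc = 0.089; 2.303*icorr*(ba+bc) = 2.303*5.64×10^-4*0.089 = 1.1560139×10^-4
Rp = 0.00198 / 1.1560139×10^-4 = 17.1 ohm*cm^2

17.1 ohm*cm^2


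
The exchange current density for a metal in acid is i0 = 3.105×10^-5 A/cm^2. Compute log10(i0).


i0 = 3.105×10^-5 A/cm^2
log10(i0) = -4.508

-4.508


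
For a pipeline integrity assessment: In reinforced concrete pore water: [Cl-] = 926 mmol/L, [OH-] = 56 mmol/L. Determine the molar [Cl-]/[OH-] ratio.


Threshold parameter = [Cl-] / [OH-] (molar basis; both in mmol/L, so units cancel)
Ratio = 926 / 56 = 16.54

16.54


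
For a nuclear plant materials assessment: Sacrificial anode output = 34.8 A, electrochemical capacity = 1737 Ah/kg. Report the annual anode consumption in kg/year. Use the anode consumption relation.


Annual consumption = current * hours per year / capacity
Rate = 34.8 * 8760 / 1737 = 175.5 kg/year

175.5 kg/year


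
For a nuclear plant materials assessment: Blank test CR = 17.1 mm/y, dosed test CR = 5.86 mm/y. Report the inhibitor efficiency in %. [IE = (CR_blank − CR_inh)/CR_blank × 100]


Apply the inhibitor-efficiency definition: IE = (CR_blank − CR_inh)/CR_blank × 100
IE = (17.1 − 5.86) / 17.1 × 100
IE = 11.24 / 17.1 × 100 = 65.7 %

65.7 %


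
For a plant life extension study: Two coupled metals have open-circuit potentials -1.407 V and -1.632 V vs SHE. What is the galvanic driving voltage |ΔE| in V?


Driving voltage is the absolute potential difference.
|ΔE| = |-1.407 − (-1.632)| = 0.225 V

0.225 V


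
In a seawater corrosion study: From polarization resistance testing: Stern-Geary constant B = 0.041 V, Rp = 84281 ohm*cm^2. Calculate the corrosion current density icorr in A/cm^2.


Apply the Stern-Geary relation: icorr = B / Rp
icorr = 0.041 / 84281 = 4.865×10^-7 A/cm^2

4.865×10^-7 A/cm^2


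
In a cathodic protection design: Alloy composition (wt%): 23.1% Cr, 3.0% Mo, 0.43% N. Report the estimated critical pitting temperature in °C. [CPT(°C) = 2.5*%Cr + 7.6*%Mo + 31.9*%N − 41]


Apply the ASTM G48 empirical CPT estimate: CPT(°C) = 2.5*%Cr + 7.6*%Mo + 31.9*%N − 41
2.5*23.1 = 57.75; 7.6*3.0 = 22.8; 31.9*0.43 = 13.717
CPT = 57.75 + 22.8 + 13.717 − 41 = 53.267 °C
Rounded to 0.1 °C: CPT ≈ 53.3 °C

53.3 °C


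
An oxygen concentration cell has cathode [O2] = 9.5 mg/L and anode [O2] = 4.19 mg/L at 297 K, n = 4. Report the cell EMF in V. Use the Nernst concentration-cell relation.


Apply the Nernst concentration-cell relation: E = (RT/nF)*ln(C_cathode/C_anode)
RT/nF = 8.314*297/(4*96485) = 0.00639804 V
ln(9.5/4.19) = 0.81859
E = 0.00639804 * 0.81859 = 0.00524 V

0.00524 V


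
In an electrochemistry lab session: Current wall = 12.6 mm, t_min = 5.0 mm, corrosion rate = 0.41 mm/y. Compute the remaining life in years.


Apply the remaining-life relation: RL = (t_current − t_min) / CR
RL = (12.6 − 5.0) / 0.41 = 7.6 / 0.41 = 18.5 years

18.5 years


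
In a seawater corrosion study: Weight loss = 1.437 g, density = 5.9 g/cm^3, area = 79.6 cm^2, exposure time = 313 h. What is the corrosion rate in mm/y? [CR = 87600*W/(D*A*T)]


Apply the mm/y weight-loss relation: CR = 87600 * W / (D * A * T)
Numerator: 87600 * 1.437 = 125881.2
Denominator: 5.9 * 79.6 * 313 = 146997.32
CR = 125881.2 / 146997.32 = 0.85635 mm/y

0.85635 mm/y


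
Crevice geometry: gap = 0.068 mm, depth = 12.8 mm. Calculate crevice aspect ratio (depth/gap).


Aspect ratio = depth / gap
Ratio = 12.8 / 0.068 = 188.2

188.2


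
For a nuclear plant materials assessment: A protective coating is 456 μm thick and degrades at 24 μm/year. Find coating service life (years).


Service life = thickness / degradation rate
Life = 456 / 24 = 19.0 years

19.0 years


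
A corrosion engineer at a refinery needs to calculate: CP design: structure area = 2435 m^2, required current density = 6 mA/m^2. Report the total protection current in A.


I = area * current density, then convert mA → A (÷1000)
I = 2435 * 6 / 1000 = 14.61 A

14.61 A


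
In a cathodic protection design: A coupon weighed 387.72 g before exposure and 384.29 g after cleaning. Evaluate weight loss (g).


Weight loss = initial − final
WL = 387.72 − 384.29 = 3.43 g

3.43 g


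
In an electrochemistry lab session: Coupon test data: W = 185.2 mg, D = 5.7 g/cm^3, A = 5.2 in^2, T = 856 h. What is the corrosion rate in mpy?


Apply the mpy weight-loss relation: CR = 534 * W / (D * A * T)
Numerator: 534 * 185.2 = 98896.8
Denominator: 5.7 * 5.2 * 856 = 25371.84
CR = 98896.8 / 25371.84 = 3.8979 mpy

3.8979 mpy


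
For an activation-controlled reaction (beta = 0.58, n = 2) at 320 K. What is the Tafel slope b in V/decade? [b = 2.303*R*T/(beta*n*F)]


Apply the Tafel slope relation: b = 2.303*R*T/(beta*n*F)
Numerator: 2.303 * 8.314 * 320 = 6127.09
Denominator: 0.58 * 2 * 96485 = 111922.6
b = 6127.09 / 111922.6 = 0.0547 V/decade

0.0547 V/decade


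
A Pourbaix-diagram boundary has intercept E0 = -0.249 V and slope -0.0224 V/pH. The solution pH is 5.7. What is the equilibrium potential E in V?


Apply the Pourbaix line equation: E = E0 + slope*pH
E = -0.249 + (-0.0224)*5.7 = -0.249 + (-0.12768) = -0.37668 V
Rounded to 4 decimal places: E = -0.3767 V

-0.3767 V


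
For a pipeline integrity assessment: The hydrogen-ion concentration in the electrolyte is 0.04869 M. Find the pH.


pH = −log10[H+]
pH = −log10(0.04869) = 1.31

1.31


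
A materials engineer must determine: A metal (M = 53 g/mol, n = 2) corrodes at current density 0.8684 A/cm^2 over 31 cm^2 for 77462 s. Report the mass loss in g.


Apply Faraday's law: m = i*A*t*M / (n*F)
Total charge passed Q = i*A*t = 0.8684*31*77462 = 2085308.0248 C
m = Q*M/(n*F) = 2085308.0248*53/(2*96485) = 572.7384 g

572.7384 g


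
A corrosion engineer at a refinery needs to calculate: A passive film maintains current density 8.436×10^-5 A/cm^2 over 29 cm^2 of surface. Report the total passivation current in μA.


I = i_pass * A, then convert A → μA (×10^6)
I = 8.436×10^-5 * 29 * 10^6 = 2446.44 μA

2446.44 μA


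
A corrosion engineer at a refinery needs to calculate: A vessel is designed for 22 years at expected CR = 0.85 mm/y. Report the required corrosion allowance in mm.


Corrosion allowance = CR × design life
CA = 0.85 * 22 = 18.7 mm

18.7 mm


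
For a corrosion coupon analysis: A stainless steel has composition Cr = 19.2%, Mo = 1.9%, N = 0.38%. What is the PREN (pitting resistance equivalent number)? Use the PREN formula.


Apply the PREN formula: PREN = Cr + 3.3*Mo + 16*N
PREN = 19.2 + 3.3*1.9 + 16*0.38
PREN = 19.2 + 6.27 + 6.08 = 31.55

31.55


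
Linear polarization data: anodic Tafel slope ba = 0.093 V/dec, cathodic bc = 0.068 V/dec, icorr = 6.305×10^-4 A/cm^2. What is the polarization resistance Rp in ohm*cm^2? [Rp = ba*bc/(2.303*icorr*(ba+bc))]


Apply the Stern-Geary equation: Rp = ba*bc / (2.303*icorr*(ba+bc))
ba*bc = 0.093*0.068 = 0.006324
ba+bc = 0.161; 2.303*icorr*(ba+bc) = 2.303*6.305×10^-4*0.161 = 2.3377868×10^-4
Rp = 0.006324 / 2.3377868×10^-4 = 27.1 ohm*cm^2

27.1 ohm*cm^2


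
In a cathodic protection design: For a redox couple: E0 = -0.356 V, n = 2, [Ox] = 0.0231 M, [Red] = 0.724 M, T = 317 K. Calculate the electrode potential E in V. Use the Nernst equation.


Apply the Nernst equation: E = E0 + (RT/nF)*ln([Ox]/[Red])
Step 1: RT/nF = 8.314*317/(2*96485) = 0.01365776 V
Step 2: [Ox]/[Red] = 0.0231/0.724 = 0.031906
Step 3: ln(0.031906) = -3.444961
Step 4: correction = 0.01365776 * -3.444961 = -0.0471 V
E = -0.356 + -0.0471 = -0.4031 V

-0.4031 V


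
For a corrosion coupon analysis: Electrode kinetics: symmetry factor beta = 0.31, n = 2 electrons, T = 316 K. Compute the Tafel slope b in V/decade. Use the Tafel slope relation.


Apply the Tafel slope relation: b = 2.303*R*T/(beta*n*F)
Numerator: 2.303 * 8.314 * 316 = 6050.5
Denominator: 0.31 * 2 * 96485 = 59820.7
b = 6050.5 / 59820.7 = 0.101 V/decade

0.101 V/decade


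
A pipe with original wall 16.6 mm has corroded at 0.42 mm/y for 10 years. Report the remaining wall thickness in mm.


Remaining wall = original − CR × time
t = 16.6 − 0.42*10 = 16.6 − 4.2 = 12.4 mm

12.4 mm


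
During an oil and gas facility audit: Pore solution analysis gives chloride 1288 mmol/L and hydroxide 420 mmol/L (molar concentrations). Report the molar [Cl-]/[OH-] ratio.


Threshold parameter = [Cl-] / [OH-] (molar basis; both in mmol/L, so units cancel)
Ratio = 1288 / 420 = 3.07

3.07


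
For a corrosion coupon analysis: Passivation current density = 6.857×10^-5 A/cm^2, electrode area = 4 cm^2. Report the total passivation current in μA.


I = i_pass * A, then convert A → μA (×10^6)
I = 6.857×10^-5 * 4 * 10^6 = 274.28 μA

274.28 μA


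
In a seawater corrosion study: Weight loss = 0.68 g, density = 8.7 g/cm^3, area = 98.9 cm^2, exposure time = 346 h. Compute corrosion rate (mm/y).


Apply the mm/y weight-loss relation: CR = 87600 * W / (D * A * T)
Numerator: 87600 * 0.68 = 59568.0
Denominator: 8.7 * 98.9 * 346 = 297708.78
CR = 59568.0 / 297708.78 = 0.20009 mm/y

0.20009 mm/y


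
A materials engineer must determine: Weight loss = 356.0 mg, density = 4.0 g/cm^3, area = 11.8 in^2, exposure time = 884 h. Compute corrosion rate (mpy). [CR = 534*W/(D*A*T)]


Apply the mpy weight-loss relation: CR = 534 * W / (D * A * T)
Numerator: 534 * 356.0 = 190104.0
Denominator: 4.0 * 11.8 * 884 = 41724.8
CR = 190104.0 / 41724.8 = 4.556 mpy

4.556 mpy


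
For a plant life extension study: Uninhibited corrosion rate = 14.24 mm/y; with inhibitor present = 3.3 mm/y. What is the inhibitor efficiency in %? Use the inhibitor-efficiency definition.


Apply the inhibitor-efficiency definition: IE = (CR_blank − CR_inh)/CR_blank × 100
IE = (14.24 − 3.3) / 14.24 × 100
IE = 10.94 / 14.24 × 100 = 76.8 %

76.8 %


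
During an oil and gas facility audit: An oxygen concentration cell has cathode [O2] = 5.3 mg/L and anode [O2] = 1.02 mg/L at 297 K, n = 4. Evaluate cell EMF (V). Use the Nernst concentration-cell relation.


Apply the Nernst concentration-cell relation: E = (RT/nF)*ln(C_cathode/C_anode)
RT/nF = 8.314*297/(4*96485) = 0.00639804 V
ln(5.3/1.02) = 1.6479
E = 0.00639804 * 1.6479 = 0.01054 V

0.01054 V


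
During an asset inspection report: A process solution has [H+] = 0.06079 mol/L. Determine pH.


pH = −log10[H+]
pH = −log10(0.06079) = 1.22

1.22


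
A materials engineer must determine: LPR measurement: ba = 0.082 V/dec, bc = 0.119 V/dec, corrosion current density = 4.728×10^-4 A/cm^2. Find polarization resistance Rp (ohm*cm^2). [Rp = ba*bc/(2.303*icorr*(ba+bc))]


Apply the Stern-Geary equation: Rp = ba*bc / (2.303*icorr*(ba+bc))
ba*bc = 0.082*0.119 = 0.009758
ba+bc = 0.201; 2.303*icorr*(ba+bc) = 2.303*4.728×10^-4*0.201 = 2.1886054×10^-4
Rp = 0.009758 / 2.1886054×10^-4 = 44.6 ohm*cm^2

44.6 ohm*cm^2


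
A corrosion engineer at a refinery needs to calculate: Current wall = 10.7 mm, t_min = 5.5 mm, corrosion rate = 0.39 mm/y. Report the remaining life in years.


Apply the remaining-life relation: RL = (t_current − t_min) / CR
RL = (10.7 − 5.5) / 0.39 = 5.2 / 0.39 = 13.3 years

13.3 years


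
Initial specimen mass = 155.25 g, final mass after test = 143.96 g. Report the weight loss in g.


Weight loss = initial − final
WL = 155.25 − 143.96 = 11.29 g

11.29 g


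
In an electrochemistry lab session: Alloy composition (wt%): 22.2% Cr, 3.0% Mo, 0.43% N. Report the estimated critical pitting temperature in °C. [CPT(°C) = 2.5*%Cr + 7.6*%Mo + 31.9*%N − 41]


Apply the ASTM G48 empirical CPT estimate: CPT(°C) = 2.5*%Cr + 7.6*%Mo + 31.9*%N − 41
2.5*22.2 = 55.5; 7.6*3.0 = 22.8; 31.9*0.43 = 13.717
CPT = 55.5 + 22.8 + 13.717 − 41 = 51.017 °C
Rounded to 0.1 °C: CPT ≈ 51.0 °C

51.0 °C


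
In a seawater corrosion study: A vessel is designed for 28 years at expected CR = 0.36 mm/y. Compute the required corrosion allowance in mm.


Corrosion allowance = CR × design life
CA = 0.36 * 28 = 10.08 mm

10.08 mm


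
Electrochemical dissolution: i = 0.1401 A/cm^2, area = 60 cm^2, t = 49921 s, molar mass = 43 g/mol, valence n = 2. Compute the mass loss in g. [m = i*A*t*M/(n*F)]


Apply Faraday's law: m = i*A*t*M / (n*F)
Total charge passed Q = i*A*t = 0.1401*60*49921 = 419635.926 C
m = Q*M/(n*F) = 419635.926*43/(2*96485) = 93.50855 g

93.50855 g


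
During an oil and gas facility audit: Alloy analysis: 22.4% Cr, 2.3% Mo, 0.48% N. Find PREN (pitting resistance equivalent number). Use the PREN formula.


Apply the PREN formula: PREN = Cr + 3.3*Mo + 16*N
PREN = 22.4 + 3.3*2.3 + 16*0.48
PREN = 22.4 + 7.59 + 7.68 = 37.67

37.67


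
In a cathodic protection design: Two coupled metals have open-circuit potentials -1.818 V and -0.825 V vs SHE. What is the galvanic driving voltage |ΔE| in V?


Driving voltage is the absolute potential difference.
|ΔE| = |-1.818 − (-0.825)| = 0.993 V

0.993 V


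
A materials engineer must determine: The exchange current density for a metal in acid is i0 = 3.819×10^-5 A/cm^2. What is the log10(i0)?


i0 = 3.819×10^-5 A/cm^2
log10(i0) = -4.418

-4.418


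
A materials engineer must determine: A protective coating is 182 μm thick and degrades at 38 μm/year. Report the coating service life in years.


Service life = thickness / degradation rate
Life = 182 / 38 = 4.8 years

4.8 years


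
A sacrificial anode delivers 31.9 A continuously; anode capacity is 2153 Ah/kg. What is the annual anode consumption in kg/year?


Annual consumption = current * hours per year / capacity
Rate = 31.9 * 8760 / 2153 = 129.8 kg/year

129.8 kg/year


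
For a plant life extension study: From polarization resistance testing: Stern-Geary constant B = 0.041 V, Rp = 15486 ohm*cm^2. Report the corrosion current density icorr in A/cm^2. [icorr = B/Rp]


Apply the Stern-Geary relation: icorr = B / Rp
icorr = 0.041 / 15486 = 2.648×10^-6 A/cm^2

2.648×10^-6 A/cm^2


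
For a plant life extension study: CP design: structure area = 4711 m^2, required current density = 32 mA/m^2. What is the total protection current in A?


I = area * current density, then convert mA → A (÷1000)
I = 4711 * 32 / 1000 = 150.75 A

150.75 A


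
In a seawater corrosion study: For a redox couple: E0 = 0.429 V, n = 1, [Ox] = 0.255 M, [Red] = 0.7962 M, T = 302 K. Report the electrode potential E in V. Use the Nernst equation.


Apply the Nernst equation: E = E0 + (RT/nF)*ln([Ox]/[Red])
Step 1: RT/nF = 8.314*302/(1*96485) = 0.02602299 V
Step 2: [Ox]/[Red] = 0.255/0.7962 = 0.320271
Step 3: ln(0.320271) = -1.138588
Step 4: correction = 0.02602299 * -1.138588 = -0.03 V
E = 0.429 + -0.03 = 0.399 V

0.399 V


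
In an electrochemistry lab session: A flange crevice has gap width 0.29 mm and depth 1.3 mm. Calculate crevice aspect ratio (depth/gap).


Aspect ratio = depth / gap
Ratio = 1.3 / 0.29 = 4.5

4.5


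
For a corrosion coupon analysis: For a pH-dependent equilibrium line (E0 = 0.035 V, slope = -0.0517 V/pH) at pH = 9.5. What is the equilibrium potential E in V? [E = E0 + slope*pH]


Apply the Pourbaix line equation: E = E0 + slope*pH
E = 0.035 + (-0.0517)*9.5 = 0.035 + (-0.49115) = -0.45615 V
Rounded to 3 decimal places: E = -0.456 V

-0.456 V


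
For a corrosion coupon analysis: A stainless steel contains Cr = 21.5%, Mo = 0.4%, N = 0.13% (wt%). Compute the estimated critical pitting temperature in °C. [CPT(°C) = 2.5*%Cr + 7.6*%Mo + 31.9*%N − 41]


Apply the ASTM G48 empirical CPT estimate: CPT(°C) = 2.5*%Cr + 7.6*%Mo + 31.9*%N − 41
2.5*21.5 = 53.75; 7.6*0.4 = 3.04; 31.9*0.13 = 4.147
CPT = 53.75 + 3.04 + 4.147 − 41 = 19.937 °C
Rounded to 0.1 °C: CPT ≈ 19.9 °C

19.9 °C


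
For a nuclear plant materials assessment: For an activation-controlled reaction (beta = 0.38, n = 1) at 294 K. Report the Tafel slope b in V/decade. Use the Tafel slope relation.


Apply the Tafel slope relation: b = 2.303*R*T/(beta*n*F)
Numerator: 2.303 * 8.314 * 294 = 5629.26
Denominator: 0.38 * 1 * 96485 = 36664.3
b = 5629.26 / 36664.3 = 0.154 V/decade

0.154 V/decade


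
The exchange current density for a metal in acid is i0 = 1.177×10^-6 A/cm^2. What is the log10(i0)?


i0 = 1.177×10^-6 A/cm^2
log10(i0) = -5.929

-5.929


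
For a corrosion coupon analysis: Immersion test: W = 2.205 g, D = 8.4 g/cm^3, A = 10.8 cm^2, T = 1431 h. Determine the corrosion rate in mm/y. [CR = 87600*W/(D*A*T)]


Apply the mm/y weight-loss relation: CR = 87600 * W / (D * A * T)
Numerator: 87600 * 2.205 = 193158.0
Denominator: 8.4 * 10.8 * 1431 = 129820.32
CR = 193158.0 / 129820.32 = 1.4879 mm/y

1.4879 mm/y


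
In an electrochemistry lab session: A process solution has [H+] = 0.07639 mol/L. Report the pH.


pH = −log10[H+]
pH = −log10(0.07639) = 1.12

1.12


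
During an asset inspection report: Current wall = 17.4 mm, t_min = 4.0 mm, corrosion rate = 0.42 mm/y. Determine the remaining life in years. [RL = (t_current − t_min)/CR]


Apply the remaining-life relation: RL = (t_current − t_min) / CR
RL = (17.4 − 4.0) / 0.42 = 13.4 / 0.42 = 31.9 years

31.9 years


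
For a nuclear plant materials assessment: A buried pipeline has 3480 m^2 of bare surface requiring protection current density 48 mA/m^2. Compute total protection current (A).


I = area * current density, then convert mA → A (÷1000)
I = 3480 * 48 / 1000 = 167.04 A

167.04 A


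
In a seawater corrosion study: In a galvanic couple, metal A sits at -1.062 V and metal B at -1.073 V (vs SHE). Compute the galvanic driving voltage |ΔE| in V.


Driving voltage is the absolute potential difference.
|ΔE| = |-1.062 − (-1.073)| = 0.011 V

0.011 V


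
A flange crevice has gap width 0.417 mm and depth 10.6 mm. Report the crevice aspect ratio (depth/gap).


Aspect ratio = depth / gap
Ratio = 10.6 / 0.417 = 25.4

25.4


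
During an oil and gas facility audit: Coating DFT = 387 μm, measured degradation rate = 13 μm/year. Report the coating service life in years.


Service life = thickness / degradation rate
Life = 387 / 13 = 29.8 years

29.8 years


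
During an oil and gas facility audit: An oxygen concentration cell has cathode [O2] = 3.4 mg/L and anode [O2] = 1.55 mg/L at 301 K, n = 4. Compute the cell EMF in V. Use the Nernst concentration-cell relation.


Apply the Nernst concentration-cell relation: E = (RT/nF)*ln(C_cathode/C_anode)
RT/nF = 8.314*301/(4*96485) = 0.0064842 V
ln(3.4/1.55) = 0.78552
E = 0.0064842 * 0.78552 = 0.00509 V

0.00509 V


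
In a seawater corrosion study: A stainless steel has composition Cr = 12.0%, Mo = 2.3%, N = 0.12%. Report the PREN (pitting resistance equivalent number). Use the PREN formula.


Apply the PREN formula: PREN = Cr + 3.3*Mo + 16*N
PREN = 12.0 + 3.3*2.3 + 16*0.12
PREN = 12.0 + 7.59 + 1.92 = 21.51

21.51


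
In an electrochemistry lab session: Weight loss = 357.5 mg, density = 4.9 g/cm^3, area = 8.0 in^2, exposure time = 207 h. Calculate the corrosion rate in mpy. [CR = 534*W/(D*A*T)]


Apply the mpy weight-loss relation: CR = 534 * W / (D * A * T)
Numerator: 534 * 357.5 = 190905.0
Denominator: 4.9 * 8.0 * 207 = 8114.4
CR = 190905.0 / 8114.4 = 23.52669 mpy

23.52669 mpy


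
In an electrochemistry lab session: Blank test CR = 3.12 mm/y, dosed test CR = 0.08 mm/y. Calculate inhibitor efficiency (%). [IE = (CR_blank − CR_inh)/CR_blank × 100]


Apply the inhibitor-efficiency definition: IE = (CR_blank − CR_inh)/CR_blank × 100
IE = (3.12 − 0.08) / 3.12 × 100
IE = 3.04 / 3.12 × 100 = 97.4 %

97.4 %


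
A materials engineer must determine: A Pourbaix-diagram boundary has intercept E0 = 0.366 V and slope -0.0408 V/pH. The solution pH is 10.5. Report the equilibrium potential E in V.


Apply the Pourbaix line equation: E = E0 + slope*pH
E = 0.366 + (-0.0408)*10.5 = 0.366 + (-0.4284) = -0.0624 V
Rounded to 3 decimal places: E = -0.062 V

-0.062 V


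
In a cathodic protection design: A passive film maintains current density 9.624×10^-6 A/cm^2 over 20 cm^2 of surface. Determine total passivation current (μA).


I = i_pass * A, then convert A → μA (×10^6)
I = 9.624×10^-6 * 20 * 10^6 = 192.48 μA

192.48 μA


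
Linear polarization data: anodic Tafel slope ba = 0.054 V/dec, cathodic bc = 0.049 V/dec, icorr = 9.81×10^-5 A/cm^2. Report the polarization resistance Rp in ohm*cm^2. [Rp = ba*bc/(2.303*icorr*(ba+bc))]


Apply the Stern-Geary equation: Rp = ba*bc / (2.303*icorr*(ba+bc))
ba*bc = 0.054*0.049 = 0.002646
ba+bc = 0.103; 2.303*icorr*(ba+bc) = 2.303*9.81×10^-5*0.103 = 2.3270203×10^-5
Rp = 0.002646 / 2.3270203×10^-5 = 113.7 ohm*cm^2

113.7 ohm*cm^2


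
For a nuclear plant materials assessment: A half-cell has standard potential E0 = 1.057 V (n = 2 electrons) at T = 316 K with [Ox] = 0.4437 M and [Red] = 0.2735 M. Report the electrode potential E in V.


Apply the Nernst equation: E = E0 + (RT/nF)*ln([Ox]/[Red])
Step 1: RT/nF = 8.314*316/(2*96485) = 0.01361468 V
Step 2: [Ox]/[Red] = 0.4437/0.2735 = 1.622303
Step 3: ln(1.622303) = 0.483847
Step 4: correction = 0.01361468 * 0.483847 = 0.0066 V
E = 1.057 + 0.0066 = 1.0636 V

1.0636 V


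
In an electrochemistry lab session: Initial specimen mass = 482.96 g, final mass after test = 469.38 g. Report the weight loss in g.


Weight loss = initial − final
WL = 482.96 − 469.38 = 13.58 g

13.58 g


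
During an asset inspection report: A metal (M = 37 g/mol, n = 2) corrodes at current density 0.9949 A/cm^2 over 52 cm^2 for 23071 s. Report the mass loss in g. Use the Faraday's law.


Apply Faraday's law: m = i*A*t*M / (n*F)
Total charge passed Q = i*A*t = 0.9949*52*23071 = 1193573.5708 C
m = Q*M/(n*F) = 1193573.5708*37/(2*96485) = 228.855 g

228.855 g


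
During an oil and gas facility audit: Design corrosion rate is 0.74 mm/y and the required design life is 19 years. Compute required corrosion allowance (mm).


Corrosion allowance = CR × design life
CA = 0.74 * 19 = 14.06 mm

14.06 mm


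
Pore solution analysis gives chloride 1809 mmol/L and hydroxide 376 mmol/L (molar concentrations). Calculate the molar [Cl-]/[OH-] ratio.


Threshold parameter = [Cl-] / [OH-] (molar basis; both in mmol/L, so units cancel)
Ratio = 1809 / 376 = 4.81

4.81


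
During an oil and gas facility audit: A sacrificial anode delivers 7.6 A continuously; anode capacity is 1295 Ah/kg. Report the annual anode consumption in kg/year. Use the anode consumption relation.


Annual consumption = current * hours per year / capacity
Rate = 7.6 * 8760 / 1295 = 51.4 kg/year

51.4 kg/year


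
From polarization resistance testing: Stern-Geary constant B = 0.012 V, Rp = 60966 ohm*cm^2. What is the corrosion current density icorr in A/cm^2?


Apply the Stern-Geary relation: icorr = B / Rp
icorr = 0.012 / 60966 = 1.968×10^-7 A/cm^2

1.968×10^-7 A/cm^2


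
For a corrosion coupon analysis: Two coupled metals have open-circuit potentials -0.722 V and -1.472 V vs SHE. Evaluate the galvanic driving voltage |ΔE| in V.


Driving voltage is the absolute potential difference.
|ΔE| = |-0.722 − (-1.472)| = 0.75 V

0.75 V


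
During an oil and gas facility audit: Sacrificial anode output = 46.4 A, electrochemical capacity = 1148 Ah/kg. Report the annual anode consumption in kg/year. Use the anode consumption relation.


Annual consumption = current * hours per year / capacity
Rate = 46.4 * 8760 / 1148 = 354.1 kg/year

354.1 kg/year


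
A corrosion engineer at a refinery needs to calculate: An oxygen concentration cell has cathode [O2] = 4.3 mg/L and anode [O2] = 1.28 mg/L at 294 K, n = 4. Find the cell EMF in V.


Apply the Nernst concentration-cell relation: E = (RT/nF)*ln(C_cathode/C_anode)
RT/nF = 8.314*294/(4*96485) = 0.00633341 V
ln(4.3/1.28) = 1.21175
E = 0.00633341 * 1.21175 = 0.00767 V

0.00767 V


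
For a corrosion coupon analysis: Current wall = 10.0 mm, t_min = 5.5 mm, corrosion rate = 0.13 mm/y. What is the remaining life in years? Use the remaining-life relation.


Apply the remaining-life relation: RL = (t_current − t_min) / CR
RL = (10.0 − 5.5) / 0.13 = 4.5 / 0.13 = 34.6 years

34.6 years


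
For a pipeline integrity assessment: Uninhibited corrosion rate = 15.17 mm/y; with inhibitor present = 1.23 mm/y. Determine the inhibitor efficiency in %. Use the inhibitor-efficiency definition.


Apply the inhibitor-efficiency definition: IE = (CR_blank − CR_inh)/CR_blank × 100
IE = (15.17 − 1.23) / 15.17 × 100
IE = 13.94 / 15.17 × 100 = 91.9 %

91.9 %


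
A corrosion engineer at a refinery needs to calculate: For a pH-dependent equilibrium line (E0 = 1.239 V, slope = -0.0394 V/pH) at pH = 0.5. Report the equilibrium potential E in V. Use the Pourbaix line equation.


Apply the Pourbaix line equation: E = E0 + slope*pH
E = 1.239 + (-0.0394)*0.5 = 1.239 + (-0.0197) = 1.2193 V
Rounded to 4 decimal places: E = 1.2193 V

1.2193 V


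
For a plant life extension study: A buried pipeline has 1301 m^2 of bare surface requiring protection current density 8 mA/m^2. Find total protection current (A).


I = area * current density, then convert mA → A (÷1000)
I = 1301 * 8 / 1000 = 10.41 A

10.41 A


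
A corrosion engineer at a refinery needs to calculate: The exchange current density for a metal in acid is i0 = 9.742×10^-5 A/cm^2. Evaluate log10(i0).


i0 = 9.742×10^-5 A/cm^2
log10(i0) = -4.011

-4.011


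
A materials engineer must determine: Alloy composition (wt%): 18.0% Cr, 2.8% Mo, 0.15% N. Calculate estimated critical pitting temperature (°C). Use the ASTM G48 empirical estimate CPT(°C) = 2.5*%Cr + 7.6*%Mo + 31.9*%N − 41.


Apply the ASTM G48 empirical CPT estimate: CPT(°C) = 2.5*%Cr + 7.6*%Mo + 31.9*%N − 41
2.5*18.0 = 45; 7.6*2.8 = 21.28; 31.9*0.15 = 4.785
CPT = 45 + 21.28 + 4.785 − 41 = 30.065 °C
Rounded to 0.1 °C: CPT ≈ 30.1 °C

30.1 °C


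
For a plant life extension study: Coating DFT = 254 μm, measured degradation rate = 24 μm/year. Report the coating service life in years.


Service life = thickness / degradation rate
Life = 254 / 24 = 10.6 years

10.6 years


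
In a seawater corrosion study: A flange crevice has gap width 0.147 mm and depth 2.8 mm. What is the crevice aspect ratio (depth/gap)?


Aspect ratio = depth / gap
Ratio = 2.8 / 0.147 = 19.0

19.0


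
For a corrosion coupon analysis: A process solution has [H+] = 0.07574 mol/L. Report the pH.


pH = −log10[H+]
pH = −log10(0.07574) = 1.12

1.12


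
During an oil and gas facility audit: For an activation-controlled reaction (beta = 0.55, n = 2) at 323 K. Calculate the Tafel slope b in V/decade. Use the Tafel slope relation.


Apply the Tafel slope relation: b = 2.303*R*T/(beta*n*F)
Numerator: 2.303 * 8.314 * 323 = 6184.53
Denominator: 0.55 * 2 * 96485 = 106133.5
b = 6184.53 / 106133.5 = 0.058 V/decade

0.058 V/decade


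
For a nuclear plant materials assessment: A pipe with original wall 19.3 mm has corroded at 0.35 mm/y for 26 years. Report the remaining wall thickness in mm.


Remaining wall = original − CR × time
t = 19.3 − 0.35*26 = 19.3 − 9.1 = 10.2 mm

10.2 mm


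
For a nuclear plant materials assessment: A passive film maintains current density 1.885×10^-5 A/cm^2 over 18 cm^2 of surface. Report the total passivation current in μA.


I = i_pass * A, then convert A → μA (×10^6)
I = 1.885×10^-5 * 18 * 10^6 = 339.3 μA

339.3 μA


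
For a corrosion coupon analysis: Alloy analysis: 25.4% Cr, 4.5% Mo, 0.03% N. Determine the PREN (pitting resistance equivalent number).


Apply the PREN formula: PREN = Cr + 3.3*Mo + 16*N
PREN = 25.4 + 3.3*4.5 + 16*0.03
PREN = 25.4 + 14.85 + 0.48 = 40.73

40.73


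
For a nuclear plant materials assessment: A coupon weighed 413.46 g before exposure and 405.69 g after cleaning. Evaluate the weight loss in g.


Weight loss = initial − final
WL = 413.46 − 405.69 = 7.77 g

7.77 g


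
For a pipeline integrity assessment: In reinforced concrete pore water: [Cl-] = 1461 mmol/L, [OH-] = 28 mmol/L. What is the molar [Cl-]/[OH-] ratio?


Threshold parameter = [Cl-] / [OH-] (molar basis; both in mmol/L, so units cancel)
Ratio = 1461 / 28 = 52.18

52.18


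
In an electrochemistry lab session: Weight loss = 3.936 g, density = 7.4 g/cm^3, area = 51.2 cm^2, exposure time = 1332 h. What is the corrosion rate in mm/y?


Apply the mm/y weight-loss relation: CR = 87600 * W / (D * A * T)
Numerator: 87600 * 3.936 = 344793.6
Denominator: 7.4 * 51.2 * 1332 = 504668.16
CR = 344793.6 / 504668.16 = 0.683209 mm/y

0.683209 mm/y


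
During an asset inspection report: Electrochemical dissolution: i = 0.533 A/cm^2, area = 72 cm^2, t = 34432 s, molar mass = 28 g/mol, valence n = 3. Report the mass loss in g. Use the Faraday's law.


Apply Faraday's law: m = i*A*t*M / (n*F)
Total charge passed Q = i*A*t = 0.533*72*34432 = 1321362.432 C
m = Q*M/(n*F) = 1321362.432*28/(3*96485) = 127.82 g

127.82 g


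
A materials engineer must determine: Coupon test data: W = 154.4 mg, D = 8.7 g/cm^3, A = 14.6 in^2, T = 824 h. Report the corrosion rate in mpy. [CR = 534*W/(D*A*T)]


Apply the mpy weight-loss relation: CR = 534 * W / (D * A * T)
Numerator: 534 * 154.4 = 82449.6
Denominator: 8.7 * 14.6 * 824 = 104664.48
CR = 82449.6 / 104664.48 = 0.78775 mpy

0.78775 mpy


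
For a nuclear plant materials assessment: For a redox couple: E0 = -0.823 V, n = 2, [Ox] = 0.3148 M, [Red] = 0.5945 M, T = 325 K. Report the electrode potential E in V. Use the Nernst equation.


Apply the Nernst equation: E = E0 + (RT/nF)*ln([Ox]/[Red])
Step 1: RT/nF = 8.314*325/(2*96485) = 0.01400244 V
Step 2: [Ox]/[Red] = 0.3148/0.5945 = 0.529521
Step 3: ln(0.529521) = -0.635782
Step 4: correction = 0.01400244 * -0.635782 = -0.009 V
E = -0.823 + -0.009 = -0.832 V

-0.832 V


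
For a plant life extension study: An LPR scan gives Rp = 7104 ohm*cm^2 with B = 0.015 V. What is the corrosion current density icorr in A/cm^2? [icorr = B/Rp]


Apply the Stern-Geary relation: icorr = B / Rp
icorr = 0.015 / 7104 = 2.111×10^-6 A/cm^2

2.111×10^-6 A/cm^2


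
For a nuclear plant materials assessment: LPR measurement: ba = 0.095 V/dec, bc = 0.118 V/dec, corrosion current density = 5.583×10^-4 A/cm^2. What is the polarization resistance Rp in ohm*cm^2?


Apply the Stern-Geary equation: Rp = ba*bc / (2.303*icorr*(ba+bc))
ba*bc = 0.095*0.118 = 0.01121
ba+bc = 0.213; 2.303*icorr*(ba+bc) = 2.303*5.583×10^-4*0.213 = 2.7386792×10^-4
Rp = 0.01121 / 2.7386792×10^-4 = 40.93 ohm*cm^2

40.93 ohm*cm^2


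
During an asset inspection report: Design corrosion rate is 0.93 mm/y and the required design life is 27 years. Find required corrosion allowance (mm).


Corrosion allowance = CR × design life
CA = 0.93 * 27 = 25.11 mm

25.11 mm


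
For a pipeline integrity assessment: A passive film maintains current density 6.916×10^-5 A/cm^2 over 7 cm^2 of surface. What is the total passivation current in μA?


I = i_pass * A, then convert A → μA (×10^6)
I = 6.916×10^-5 * 7 * 10^6 = 484.12 μA

484.12 μA


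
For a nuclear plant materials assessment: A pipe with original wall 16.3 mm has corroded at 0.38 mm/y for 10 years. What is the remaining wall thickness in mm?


Remaining wall = original − CR × time
t = 16.3 − 0.38*10 = 16.3 − 3.8 = 12.5 mm

12.5 mm


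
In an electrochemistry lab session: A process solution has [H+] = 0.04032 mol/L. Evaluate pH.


pH = −log10[H+]
pH = −log10(0.04032) = 1.39

1.39


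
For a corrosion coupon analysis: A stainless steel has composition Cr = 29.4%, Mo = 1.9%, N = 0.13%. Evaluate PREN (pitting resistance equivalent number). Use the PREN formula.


Apply the PREN formula: PREN = Cr + 3.3*Mo + 16*N
PREN = 29.4 + 3.3*1.9 + 16*0.13
PREN = 29.4 + 6.27 + 2.08 = 37.75

37.75


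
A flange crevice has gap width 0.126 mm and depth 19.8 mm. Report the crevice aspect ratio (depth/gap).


Aspect ratio = depth / gap
Ratio = 19.8 / 0.126 = 157.1

157.1


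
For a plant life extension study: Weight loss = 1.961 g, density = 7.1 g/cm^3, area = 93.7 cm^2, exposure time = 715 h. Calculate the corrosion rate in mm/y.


Apply the mm/y weight-loss relation: CR = 87600 * W / (D * A * T)
Numerator: 87600 * 1.961 = 171783.6
Denominator: 7.1 * 93.7 * 715 = 475668.05
CR = 171783.6 / 475668.05 = 0.3611 mm/y

0.3611 mm/y
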